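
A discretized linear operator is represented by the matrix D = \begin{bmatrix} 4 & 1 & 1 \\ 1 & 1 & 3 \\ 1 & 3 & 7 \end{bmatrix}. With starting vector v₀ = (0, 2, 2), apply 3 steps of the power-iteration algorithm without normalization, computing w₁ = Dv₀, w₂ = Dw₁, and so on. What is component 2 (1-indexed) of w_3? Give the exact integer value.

620

w1 = Dv₀ = (4, 8, 20)
w2 = Dw1 = (44, 72, 168)
w3 = Dw2 = (416, 620, 1436)
The requested component of w3 is 620.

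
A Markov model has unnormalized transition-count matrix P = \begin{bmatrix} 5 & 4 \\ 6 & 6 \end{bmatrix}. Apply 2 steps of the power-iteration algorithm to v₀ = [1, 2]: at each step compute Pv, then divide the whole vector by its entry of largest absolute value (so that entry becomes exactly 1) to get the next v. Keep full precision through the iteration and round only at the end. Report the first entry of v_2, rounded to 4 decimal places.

0.7366

Pv0 = (13.00000, 18.00000); divide by 18.00000 → v1 = (0.72222, 1.00000)
Pv1 = (7.61111, 10.33333); divide by 10.33333 → v2 = (0.73656, 1.00000)
Requested entry of v2: 137/186 = 0.7366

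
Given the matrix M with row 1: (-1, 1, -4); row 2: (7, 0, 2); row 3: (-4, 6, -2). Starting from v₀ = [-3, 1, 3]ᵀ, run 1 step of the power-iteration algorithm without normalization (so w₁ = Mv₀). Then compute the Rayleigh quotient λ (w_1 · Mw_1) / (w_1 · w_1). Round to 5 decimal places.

λ ≈ -0.14781

w1 = Mv₀ = ((-1)·(-3) + 1·1 + (-4)·3; 7·(-3) + 0·1 + 2·3; (-4)·(-3) + 6·1 + (-2)·3) = (-8, -15, 12)
Mw1 = (-55, -32, -82)
w1·Mw1 = (-8)·(-55) + (-15)·(-32) + 12·(-82) = -64; w1·w1 = (-8)·(-8) + (-15)·(-15) + 12·12 = 433
λ ≈ -64/433 = -0.14781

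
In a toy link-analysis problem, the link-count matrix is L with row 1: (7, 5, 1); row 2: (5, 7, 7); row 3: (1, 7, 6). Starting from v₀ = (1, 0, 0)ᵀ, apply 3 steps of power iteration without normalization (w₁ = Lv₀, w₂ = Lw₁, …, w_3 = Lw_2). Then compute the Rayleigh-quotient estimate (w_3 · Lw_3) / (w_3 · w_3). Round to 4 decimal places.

15.7055

w1 = Lv₀ = (7, 5, 1)
w2 = Lw1 = (75, 77, 48)
w3 = Lw2 = (958, 1250, 902)
Lw3 = (13858, 19854, 15120)
w3·Lw3 = 958·13858 + 1250·19854 + 902·15120 = 51731704; w3·w3 = 958·958 + 1250·1250 + 902·902 = 3293868
λ ≈ 51731704/3293868 = 15.7055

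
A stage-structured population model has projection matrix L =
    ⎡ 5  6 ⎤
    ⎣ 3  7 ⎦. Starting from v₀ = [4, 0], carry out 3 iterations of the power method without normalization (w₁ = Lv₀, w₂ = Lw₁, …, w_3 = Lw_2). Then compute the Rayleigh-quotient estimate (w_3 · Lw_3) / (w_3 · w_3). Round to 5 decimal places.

w1 = Lv₀ = (5·4 + 6·0; 3·4 + 7·0) = (20, 12)
w2 = Lw1 = (5·20 + 6·12; 3·20 + 7·12) = (172, 144)
w3 = Lw2 = (1724, 1524)
Lw3 = (17764, 15840)
w3·Lw3 = 1724·17764 + 1524·15840 = 54765296; w3·w3 = 1724·1724 + 1524·1524 = 5294752
λ ≈ 54765296/5294752 = 10.34332

λ ≈ 10.34332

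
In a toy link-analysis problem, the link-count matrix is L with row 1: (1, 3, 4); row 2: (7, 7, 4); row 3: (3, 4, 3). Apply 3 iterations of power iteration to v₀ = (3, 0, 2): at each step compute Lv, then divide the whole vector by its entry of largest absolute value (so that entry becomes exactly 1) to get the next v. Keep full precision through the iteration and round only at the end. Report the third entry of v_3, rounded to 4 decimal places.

Lv0 = (11.00000, 29.00000, 15.00000); divide by 29.00000 → v1 = (0.37931, 1.00000, 0.51724)
Lv1 = (5.44828, 11.72414, 6.68966); divide by 11.72414 → v2 = (0.46471, 1.00000, 0.57059)
Lv2 = (5.74706, 12.53529, 7.10588); divide by 12.53529 → v3 = (0.45847, 1.00000, 0.56687)
Requested entry of v3: 2416/4262 = 0.5669

0.5669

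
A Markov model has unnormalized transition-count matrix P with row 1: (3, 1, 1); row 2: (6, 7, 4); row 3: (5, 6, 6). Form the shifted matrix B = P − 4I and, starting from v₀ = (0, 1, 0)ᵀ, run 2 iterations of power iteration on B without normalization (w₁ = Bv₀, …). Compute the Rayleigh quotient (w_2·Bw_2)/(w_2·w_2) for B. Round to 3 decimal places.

B = P − 4I has rows (-1, 1, 1); (6, 3, 4); (5, 6, 2)
w1 = Bv₀ = ((-1)·0 + 1·1 + 1·0; 6·0 + 3·1 + 4·0; 5·0 + 6·1 + 2·0) = (1, 3, 6)
w2 = Bw1 = ((-1)·1 + 1·3 + 1·6; 6·1 + 3·3 + 4·6; 5·1 + 6·3 + 2·6) = (8, 39, 35)
Bw2 = (66, 305, 344)
w2·Bw2 = 24463; w2·w2 = 2810; μ ≈ 24463/2810 = 8.706

8.706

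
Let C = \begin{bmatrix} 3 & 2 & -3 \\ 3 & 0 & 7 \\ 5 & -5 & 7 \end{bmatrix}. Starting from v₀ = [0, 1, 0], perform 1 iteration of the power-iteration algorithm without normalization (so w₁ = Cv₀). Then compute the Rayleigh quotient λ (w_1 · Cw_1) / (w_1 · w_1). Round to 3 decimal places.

w1 = Cv₀ = (3·0 + 2·1 + (-3)·0; 3·0 + 0·1 + 7·0; 5·0 + (-5)·1 + 7·0) = (2, 0, -5)
Cw1 = (21, -29, -25)
w1·Cw1 = 2·21 + 0·(-29) + (-5)·(-25) = 167; w1·w1 = 2·2 + 0·0 + (-5)·(-5) = 29
λ ≈ 167/29 = 5.759

5.759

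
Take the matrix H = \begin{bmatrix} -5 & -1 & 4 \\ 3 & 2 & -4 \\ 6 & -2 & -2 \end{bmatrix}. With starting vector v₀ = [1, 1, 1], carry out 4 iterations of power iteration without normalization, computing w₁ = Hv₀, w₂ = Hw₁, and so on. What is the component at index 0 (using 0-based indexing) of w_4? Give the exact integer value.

1274

w1 = Hv₀ = (-2, 1, 2)
w2 = Hw1 = (17, -12, -18)
w3 = Hw2 = (-145, 99, 162)
w4 = Hw3 = (1274, -885, -1392)
The requested component of w4 is 1274.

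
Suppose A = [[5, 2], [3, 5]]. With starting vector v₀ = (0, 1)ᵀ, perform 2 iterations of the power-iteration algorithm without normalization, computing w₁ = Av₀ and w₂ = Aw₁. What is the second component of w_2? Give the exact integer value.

w1 = Av₀ = (5·0 + 2·1; 3·0 + 5·1) = (2, 5)
w2 = Aw1 = (5·2 + 2·5; 3·2 + 5·5) = (20, 31)
The requested component of w2 is 31.

31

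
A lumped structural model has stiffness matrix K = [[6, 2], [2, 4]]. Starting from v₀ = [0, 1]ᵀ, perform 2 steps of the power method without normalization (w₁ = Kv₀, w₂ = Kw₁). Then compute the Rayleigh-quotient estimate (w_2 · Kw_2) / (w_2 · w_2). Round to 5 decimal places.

7.00000

w1 = Kv₀ = (6·0 + 2·1; 2·0 + 4·1) = (2, 4)
w2 = Kw1 = (6·2 + 2·4; 2·2 + 4·4) = (20, 20)
Kw2 = (160, 120)
w2·Kw2 = 20·160 + 20·120 = 5600; w2·w2 = 20·20 + 20·20 = 800
λ ≈ 5600/800 = 7.00000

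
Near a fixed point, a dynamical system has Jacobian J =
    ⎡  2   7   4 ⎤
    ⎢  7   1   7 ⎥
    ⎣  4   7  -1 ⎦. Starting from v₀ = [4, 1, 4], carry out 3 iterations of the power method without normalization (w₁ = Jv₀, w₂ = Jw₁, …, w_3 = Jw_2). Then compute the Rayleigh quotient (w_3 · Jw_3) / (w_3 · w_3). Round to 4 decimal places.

λ ≈ 12.6179

w1 = Jv₀ = (2·4 + 7·1 + 4·4; 7·4 + 1·1 + 7·4; 4·4 + 7·1 + (-1)·4) = (31, 57, 19)
w2 = Jw1 = (2·31 + 7·57 + 4·19; 7·31 + 1·57 + 7·19; 4·31 + 7·57 + (-1)·19) = (537, 407, 504)
w3 = Jw2 = (5939, 7694, 4493)
Jw3 = (83708, 80718, 73121)
w3·Jw3 = 5939·83708 + 7694·80718 + 4493·73121 = 1446718757; w3·w3 = 5939·5939 + 7694·7694 + 4493·4493 = 114656406
λ ≈ 1446718757/114656406 = 12.6179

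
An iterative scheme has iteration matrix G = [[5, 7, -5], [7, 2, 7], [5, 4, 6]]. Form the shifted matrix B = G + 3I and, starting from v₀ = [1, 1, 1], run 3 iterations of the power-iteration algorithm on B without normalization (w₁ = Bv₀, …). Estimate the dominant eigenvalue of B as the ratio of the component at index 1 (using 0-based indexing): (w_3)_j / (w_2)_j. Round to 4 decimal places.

14.8866

B = G + 3I has rows (8, 7, -5); (7, 5, 7); (5, 4, 9)
w1 = Bv₀ = (10, 19, 18)
w2 = Bw1 = (123, 291, 288)
w3 = Bw2 = (1581, 4332, 4371)
Ratio: 4332/291 = 14.8866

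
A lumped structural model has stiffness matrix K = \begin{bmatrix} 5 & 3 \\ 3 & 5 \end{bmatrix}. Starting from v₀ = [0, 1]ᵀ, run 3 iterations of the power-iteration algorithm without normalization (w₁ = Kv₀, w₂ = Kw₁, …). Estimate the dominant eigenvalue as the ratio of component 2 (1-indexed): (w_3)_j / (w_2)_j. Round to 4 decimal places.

λ ≈ 7.6471

w1 = Kv₀ = (3, 5)
w2 = Kw1 = (30, 34)
w3 = Kw2 = (252, 260)
Ratio at component: 260 / 34 = 7.6471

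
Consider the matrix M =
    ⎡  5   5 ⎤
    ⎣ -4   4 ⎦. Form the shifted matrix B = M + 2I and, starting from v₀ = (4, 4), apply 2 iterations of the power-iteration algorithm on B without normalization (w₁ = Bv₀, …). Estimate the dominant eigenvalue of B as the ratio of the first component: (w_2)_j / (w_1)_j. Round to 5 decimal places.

B = M + 2I has rows (7, 5); (-4, 6)
w1 = Bv₀ = (7·4 + 5·4; (-4)·4 + 6·4) = (48, 8)
w2 = Bw1 = (7·48 + 5·8; (-4)·48 + 6·8) = (376, -144)
Ratio: 376/48 = 7.83333

μ ≈ 7.83333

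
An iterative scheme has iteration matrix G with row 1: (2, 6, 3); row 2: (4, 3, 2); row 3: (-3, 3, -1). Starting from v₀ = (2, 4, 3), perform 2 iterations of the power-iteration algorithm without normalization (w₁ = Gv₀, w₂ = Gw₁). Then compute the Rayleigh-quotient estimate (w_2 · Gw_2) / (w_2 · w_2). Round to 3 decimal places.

w1 = Gv₀ = (2·2 + 6·4 + 3·3; 4·2 + 3·4 + 2·3; (-3)·2 + 3·4 + (-1)·3) = (37, 26, 3)
w2 = Gw1 = (2·37 + 6·26 + 3·3; 4·37 + 3·26 + 2·3; (-3)·37 + 3·26 + (-1)·3) = (239, 232, -36)
Gw2 = (1762, 1580, 15)
w2·Gw2 = 239·1762 + 232·1580 + (-36)·15 = 787138; w2·w2 = 239·239 + 232·232 + (-36)·(-36) = 112241
λ ≈ 787138/112241 = 7.013

λ ≈ 7.013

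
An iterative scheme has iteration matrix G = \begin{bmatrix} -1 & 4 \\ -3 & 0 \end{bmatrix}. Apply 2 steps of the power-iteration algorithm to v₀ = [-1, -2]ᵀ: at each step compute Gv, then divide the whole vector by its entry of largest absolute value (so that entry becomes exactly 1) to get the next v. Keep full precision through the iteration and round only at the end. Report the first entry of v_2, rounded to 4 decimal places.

Gv0 = (-7.00000, 3.00000); divide by -7.00000 → v1 = (1.00000, -0.42857)
Gv1 = (-2.71429, -3.00000); divide by -3.00000 → v2 = (0.90476, 1.00000)
Requested entry of v2: 19/21 = 0.9048

0.9048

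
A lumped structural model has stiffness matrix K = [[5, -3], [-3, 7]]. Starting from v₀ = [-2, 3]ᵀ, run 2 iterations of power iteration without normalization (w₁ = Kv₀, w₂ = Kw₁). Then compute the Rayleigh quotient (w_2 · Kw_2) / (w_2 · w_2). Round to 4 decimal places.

w1 = Kv₀ = (-19, 27)
w2 = Kw1 = (-176, 246)
Kw2 = (-1618, 2250)
w2·Kw2 = (-176)·(-1618) + 246·2250 = 838268; w2·w2 = (-176)·(-176) + 246·246 = 91492
λ ≈ 838268/91492 = 9.1622

9.1622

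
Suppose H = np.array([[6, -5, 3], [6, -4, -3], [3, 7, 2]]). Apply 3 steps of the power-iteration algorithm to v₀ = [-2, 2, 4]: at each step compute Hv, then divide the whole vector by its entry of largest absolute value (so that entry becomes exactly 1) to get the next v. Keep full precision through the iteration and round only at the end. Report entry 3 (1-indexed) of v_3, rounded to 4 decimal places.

Hv0 = (-10.00000, -32.00000, 16.00000); divide by -32.00000 → v1 = (0.31250, 1.00000, -0.50000)
Hv1 = (-4.62500, -0.62500, 6.93750); divide by 6.93750 → v2 = (-0.66667, -0.09009, 1.00000)
Hv2 = (-0.54955, -6.63964, -0.63063); divide by -6.63964 → v3 = (0.08277, 1.00000, 0.09498)
Requested entry of v3: 140/1474 = 0.0950

0.0950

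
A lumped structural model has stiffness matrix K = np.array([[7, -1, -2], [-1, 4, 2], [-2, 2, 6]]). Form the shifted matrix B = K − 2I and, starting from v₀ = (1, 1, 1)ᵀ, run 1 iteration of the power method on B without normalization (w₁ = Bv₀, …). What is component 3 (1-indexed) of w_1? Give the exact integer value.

B = K − 2I has rows (5, -1, -2); (-1, 2, 2); (-2, 2, 4)
w1 = Bv₀ = (5·1 + (-1)·1 + (-2)·1; (-1)·1 + 2·1 + 2·1; (-2)·1 + 2·1 + 4·1) = (2, 3, 4)
Requested component of w1: 4

4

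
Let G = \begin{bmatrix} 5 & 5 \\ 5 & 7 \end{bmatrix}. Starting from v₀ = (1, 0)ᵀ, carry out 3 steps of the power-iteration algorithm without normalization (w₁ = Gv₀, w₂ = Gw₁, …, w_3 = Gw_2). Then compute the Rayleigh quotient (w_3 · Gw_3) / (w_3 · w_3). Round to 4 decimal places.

w1 = Gv₀ = (5·1 + 5·0; 5·1 + 7·0) = (5, 5)
w2 = Gw1 = (5·5 + 5·5; 5·5 + 7·5) = (50, 60)
w3 = Gw2 = (550, 670)
Gw3 = (6100, 7440)
w3·Gw3 = 550·6100 + 670·7440 = 8339800; w3·w3 = 550·550 + 670·670 = 751400
λ ≈ 8339800/751400 = 11.0990

λ ≈ 11.0990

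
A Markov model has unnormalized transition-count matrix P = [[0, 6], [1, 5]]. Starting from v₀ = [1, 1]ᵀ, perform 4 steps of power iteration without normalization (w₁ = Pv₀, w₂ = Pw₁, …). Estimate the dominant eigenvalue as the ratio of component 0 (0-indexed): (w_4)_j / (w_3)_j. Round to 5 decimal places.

6.00000

w1 = Pv₀ = (0·1 + 6·1; 1·1 + 5·1) = (6, 6)
w2 = Pw1 = (0·6 + 6·6; 1·6 + 5·6) = (36, 36)
w3 = Pw2 = (216, 216)
w4 = Pw3 = (1296, 1296)
Ratio at component: 1296 / 216 = 6.00000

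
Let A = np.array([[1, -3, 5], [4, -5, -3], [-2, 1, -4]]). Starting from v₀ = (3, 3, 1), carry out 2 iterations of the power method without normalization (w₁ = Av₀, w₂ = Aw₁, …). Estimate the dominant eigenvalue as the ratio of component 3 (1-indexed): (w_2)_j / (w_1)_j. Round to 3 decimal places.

w1 = Av₀ = (1·3 + (-3)·3 + 5·1; 4·3 + (-5)·3 + (-3)·1; (-2)·3 + 1·3 + (-4)·1) = (-1, -6, -7)
w2 = Aw1 = (1·(-1) + (-3)·(-6) + 5·(-7); 4·(-1) + (-5)·(-6) + (-3)·(-7); (-2)·(-1) + 1·(-6) + (-4)·(-7)) = (-18, 47, 24)
Ratio at component: 24 / -7 = -3.429

λ ≈ -3.429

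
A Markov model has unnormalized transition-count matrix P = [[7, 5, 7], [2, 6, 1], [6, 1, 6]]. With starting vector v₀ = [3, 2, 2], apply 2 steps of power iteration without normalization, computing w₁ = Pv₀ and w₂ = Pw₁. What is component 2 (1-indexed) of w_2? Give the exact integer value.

242

w1 = Pv₀ = (7·3 + 5·2 + 7·2; 2·3 + 6·2 + 1·2; 6·3 + 1·2 + 6·2) = (45, 20, 32)
w2 = Pw1 = (7·45 + 5·20 + 7·32; 2·45 + 6·20 + 1·32; 6·45 + 1·20 + 6·32) = (639, 242, 482)
The requested component of w2 is 242.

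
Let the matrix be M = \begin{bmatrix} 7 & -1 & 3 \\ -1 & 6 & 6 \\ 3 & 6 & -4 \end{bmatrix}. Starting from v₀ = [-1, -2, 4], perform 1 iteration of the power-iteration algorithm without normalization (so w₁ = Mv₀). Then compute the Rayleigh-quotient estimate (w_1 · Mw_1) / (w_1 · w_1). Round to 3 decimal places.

λ ≈ -7.470

w1 = Mv₀ = (7·(-1) + (-1)·(-2) + 3·4; (-1)·(-1) + 6·(-2) + 6·4; 3·(-1) + 6·(-2) + (-4)·4) = (7, 13, -31)
Mw1 = (-57, -115, 223)
w1·Mw1 = 7·(-57) + 13·(-115) + (-31)·223 = -8807; w1·w1 = 7·7 + 13·13 + (-31)·(-31) = 1179
λ ≈ -8807/1179 = -7.470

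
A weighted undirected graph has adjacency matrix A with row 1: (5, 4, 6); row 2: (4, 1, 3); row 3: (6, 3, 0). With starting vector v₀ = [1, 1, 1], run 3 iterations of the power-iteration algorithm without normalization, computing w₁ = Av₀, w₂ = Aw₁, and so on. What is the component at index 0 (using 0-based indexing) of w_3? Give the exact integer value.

w1 = Av₀ = (5·1 + 4·1 + 6·1; 4·1 + 1·1 + 3·1; 6·1 + 3·1 + 0·1) = (15, 8, 9)
w2 = Aw1 = (5·15 + 4·8 + 6·9; 4·15 + 1·8 + 3·9; 6·15 + 3·8 + 0·9) = (161, 95, 114)
w3 = Aw2 = (1869, 1081, 1251)
The requested component of w3 is 1869.

1869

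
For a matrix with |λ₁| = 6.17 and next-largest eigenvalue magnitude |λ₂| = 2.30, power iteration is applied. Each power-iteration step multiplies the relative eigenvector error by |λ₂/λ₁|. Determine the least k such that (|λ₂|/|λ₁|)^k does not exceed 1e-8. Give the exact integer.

|λ₂/λ₁| = 2.30/6.17 = 0.37277
Need k ≥ ln(1e-8) / ln(0.37277) = -18.4207 / -0.9868 ≈ 18.667
Smallest integer k satisfying the bound: 19

19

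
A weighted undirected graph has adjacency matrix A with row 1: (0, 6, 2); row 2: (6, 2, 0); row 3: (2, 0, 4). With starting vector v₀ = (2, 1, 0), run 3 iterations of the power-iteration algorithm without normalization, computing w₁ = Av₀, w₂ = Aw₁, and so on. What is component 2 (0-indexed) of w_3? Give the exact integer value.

296

w1 = Av₀ = (0·2 + 6·1 + 2·0; 6·2 + 2·1 + 0·0; 2·2 + 0·1 + 4·0) = (6, 14, 4)
w2 = Aw1 = (0·6 + 6·14 + 2·4; 6·6 + 2·14 + 0·4; 2·6 + 0·14 + 4·4) = (92, 64, 28)
w3 = Aw2 = (440, 680, 296)
The requested component of w3 is 296.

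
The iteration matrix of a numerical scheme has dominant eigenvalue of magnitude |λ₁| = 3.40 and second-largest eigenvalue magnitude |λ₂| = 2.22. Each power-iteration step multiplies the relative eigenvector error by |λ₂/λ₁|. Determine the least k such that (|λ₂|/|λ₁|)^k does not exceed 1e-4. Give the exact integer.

|λ₂/λ₁| = 2.22/3.40 = 0.65294
Need k ≥ ln(1e-4) / ln(0.65294) = -9.2103 / -0.4263 ≈ 21.607
Smallest integer k satisfying the bound: 22

22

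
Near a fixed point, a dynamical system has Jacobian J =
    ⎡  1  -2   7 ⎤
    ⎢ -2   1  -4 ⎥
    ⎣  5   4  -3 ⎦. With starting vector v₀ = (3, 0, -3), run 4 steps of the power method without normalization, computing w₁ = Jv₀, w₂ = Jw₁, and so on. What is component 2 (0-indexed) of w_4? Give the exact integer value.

w1 = Jv₀ = (1·3 + (-2)·0 + 7·(-3); (-2)·3 + 1·0 + (-4)·(-3); 5·3 + 4·0 + (-3)·(-3)) = (-18, 6, 24)
w2 = Jw1 = (1·(-18) + (-2)·6 + 7·24; (-2)·(-18) + 1·6 + (-4)·24; 5·(-18) + 4·6 + (-3)·24) = (138, -54, -138)
w3 = Jw2 = (-720, 222, 888)
w4 = Jw3 = (5052, -1890, -5376)
The requested component of w4 is -5376.

-5376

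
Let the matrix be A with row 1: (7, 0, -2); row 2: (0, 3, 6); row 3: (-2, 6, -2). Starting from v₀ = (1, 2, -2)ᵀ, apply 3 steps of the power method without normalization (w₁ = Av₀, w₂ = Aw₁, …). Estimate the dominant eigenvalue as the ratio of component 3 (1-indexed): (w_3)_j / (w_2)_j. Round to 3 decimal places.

w1 = Av₀ = (11, -6, 14)
w2 = Aw1 = (49, 66, -86)
w3 = Aw2 = (515, -318, 470)
Ratio at component: 470 / -86 = -5.465

-5.465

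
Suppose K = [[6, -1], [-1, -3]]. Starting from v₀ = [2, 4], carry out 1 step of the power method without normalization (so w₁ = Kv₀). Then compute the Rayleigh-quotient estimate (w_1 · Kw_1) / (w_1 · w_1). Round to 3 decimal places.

0.077

w1 = Kv₀ = (6·2 + (-1)·4; (-1)·2 + (-3)·4) = (8, -14)
Kw1 = (62, 34)
w1·Kw1 = 8·62 + (-14)·34 = 20; w1·w1 = 8·8 + (-14)·(-14) = 260
λ ≈ 20/260 = 0.077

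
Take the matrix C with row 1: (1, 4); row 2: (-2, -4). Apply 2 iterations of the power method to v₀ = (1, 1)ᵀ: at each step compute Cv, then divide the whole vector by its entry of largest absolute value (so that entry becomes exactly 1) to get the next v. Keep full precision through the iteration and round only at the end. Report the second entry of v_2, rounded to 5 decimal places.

Cv0 = (5.000000, -6.000000); divide by -6.000000 → v1 = (-0.833333, 1.000000)
Cv1 = (3.166667, -2.333333); divide by 3.166667 → v2 = (1.000000, -0.736842)
Requested entry of v2: 14/-19 = -0.73684

-0.73684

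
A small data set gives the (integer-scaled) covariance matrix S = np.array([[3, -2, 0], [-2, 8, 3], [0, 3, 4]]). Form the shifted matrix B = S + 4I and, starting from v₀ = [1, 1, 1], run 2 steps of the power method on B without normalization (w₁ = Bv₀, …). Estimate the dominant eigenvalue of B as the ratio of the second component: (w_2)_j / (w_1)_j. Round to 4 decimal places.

B = S + 4I has rows (7, -2, 0); (-2, 12, 3); (0, 3, 8)
w1 = Bv₀ = (5, 13, 11)
w2 = Bw1 = (9, 179, 127)
Ratio: 179/13 = 13.7692

μ ≈ 13.7692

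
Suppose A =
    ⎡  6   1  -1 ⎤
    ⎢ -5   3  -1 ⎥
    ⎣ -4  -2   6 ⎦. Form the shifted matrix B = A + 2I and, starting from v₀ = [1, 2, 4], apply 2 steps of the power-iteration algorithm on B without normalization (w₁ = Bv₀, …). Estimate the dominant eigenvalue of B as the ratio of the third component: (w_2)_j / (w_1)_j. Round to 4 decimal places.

6.9167

B = A + 2I has rows (8, 1, -1); (-5, 5, -1); (-4, -2, 8)
w1 = Bv₀ = (6, 1, 24)
w2 = Bw1 = (25, -49, 166)
Ratio: 166/24 = 6.9167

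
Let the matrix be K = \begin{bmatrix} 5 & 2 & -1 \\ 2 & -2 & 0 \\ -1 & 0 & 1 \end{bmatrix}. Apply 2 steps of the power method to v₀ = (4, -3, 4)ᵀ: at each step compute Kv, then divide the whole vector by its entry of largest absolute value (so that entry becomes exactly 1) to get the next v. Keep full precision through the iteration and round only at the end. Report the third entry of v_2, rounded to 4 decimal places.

-0.1282

Kv0 = (10.00000, 14.00000, 0.00000); divide by 14.00000 → v1 = (0.71429, 1.00000, 0.00000)
Kv1 = (5.57143, -0.57143, -0.71429); divide by 5.57143 → v2 = (1.00000, -0.10256, -0.12821)
Requested entry of v2: -10/78 = -0.1282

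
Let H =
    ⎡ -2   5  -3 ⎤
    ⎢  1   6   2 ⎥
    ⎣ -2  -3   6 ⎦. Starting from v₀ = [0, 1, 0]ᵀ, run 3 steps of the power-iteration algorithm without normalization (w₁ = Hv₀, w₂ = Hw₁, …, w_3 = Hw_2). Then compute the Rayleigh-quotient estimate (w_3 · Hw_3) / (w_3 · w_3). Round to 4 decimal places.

w1 = Hv₀ = (5, 6, -3)
w2 = Hw1 = (29, 35, -46)
w3 = Hw2 = (255, 147, -439)
Hw3 = (1542, 259, -3585)
w3·Hw3 = 255·1542 + 147·259 + (-439)·(-3585) = 2005098; w3·w3 = 255·255 + 147·147 + (-439)·(-439) = 279355
λ ≈ 2005098/279355 = 7.1776

7.1776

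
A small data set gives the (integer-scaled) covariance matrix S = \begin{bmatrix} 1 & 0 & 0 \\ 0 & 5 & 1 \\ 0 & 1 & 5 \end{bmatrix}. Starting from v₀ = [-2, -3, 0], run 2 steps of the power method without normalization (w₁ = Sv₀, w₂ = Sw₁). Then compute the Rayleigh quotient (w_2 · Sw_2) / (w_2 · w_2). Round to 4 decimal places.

5.6674

w1 = Sv₀ = (1·(-2) + 0·(-3) + 0·0; 0·(-2) + 5·(-3) + 1·0; 0·(-2) + 1·(-3) + 5·0) = (-2, -15, -3)
w2 = Sw1 = (1·(-2) + 0·(-15) + 0·(-3); 0·(-2) + 5·(-15) + 1·(-3); 0·(-2) + 1·(-15) + 5·(-3)) = (-2, -78, -30)
Sw2 = (-2, -420, -228)
w2·Sw2 = (-2)·(-2) + (-78)·(-420) + (-30)·(-228) = 39604; w2·w2 = (-2)·(-2) + (-78)·(-78) + (-30)·(-30) = 6988
λ ≈ 39604/6988 = 5.6674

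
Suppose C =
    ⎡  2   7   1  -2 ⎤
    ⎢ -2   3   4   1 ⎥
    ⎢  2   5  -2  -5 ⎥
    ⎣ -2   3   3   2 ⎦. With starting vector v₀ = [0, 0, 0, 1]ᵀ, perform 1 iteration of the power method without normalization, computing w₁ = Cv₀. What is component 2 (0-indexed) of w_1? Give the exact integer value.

-5

w1 = Cv₀ = (-2, 1, -5, 2)
The requested component of w1 is -5.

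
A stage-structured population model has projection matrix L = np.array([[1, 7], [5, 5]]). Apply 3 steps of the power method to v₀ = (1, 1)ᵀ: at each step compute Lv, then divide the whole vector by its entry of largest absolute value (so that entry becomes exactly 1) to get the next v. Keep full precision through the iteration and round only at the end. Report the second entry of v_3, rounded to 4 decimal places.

1.0000

Lv0 = (8.00000, 10.00000); divide by 10.00000 → v1 = (0.80000, 1.00000)
Lv1 = (7.80000, 9.00000); divide by 9.00000 → v2 = (0.86667, 1.00000)
Lv2 = (7.86667, 9.33333); divide by 9.33333 → v3 = (0.84286, 1.00000)
Requested entry of v3: 840/840 = 1.0000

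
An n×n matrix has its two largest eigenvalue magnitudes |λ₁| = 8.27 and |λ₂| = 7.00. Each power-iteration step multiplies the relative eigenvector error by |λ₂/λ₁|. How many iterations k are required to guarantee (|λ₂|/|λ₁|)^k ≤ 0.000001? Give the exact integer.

|λ₂/λ₁| = 7.00/8.27 = 0.84643
Need k ≥ ln(0.000001) / ln(0.84643) = -13.8155 / -0.1667 ≈ 82.864
Smallest integer k satisfying the bound: 83

83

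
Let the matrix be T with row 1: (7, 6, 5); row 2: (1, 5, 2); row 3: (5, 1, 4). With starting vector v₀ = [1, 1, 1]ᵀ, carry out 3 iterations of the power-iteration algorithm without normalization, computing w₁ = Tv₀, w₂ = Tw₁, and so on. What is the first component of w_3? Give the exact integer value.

w1 = Tv₀ = (18, 8, 10)
w2 = Tw1 = (224, 78, 138)
w3 = Tw2 = (2726, 890, 1750)
The requested component of w3 is 2726.

2726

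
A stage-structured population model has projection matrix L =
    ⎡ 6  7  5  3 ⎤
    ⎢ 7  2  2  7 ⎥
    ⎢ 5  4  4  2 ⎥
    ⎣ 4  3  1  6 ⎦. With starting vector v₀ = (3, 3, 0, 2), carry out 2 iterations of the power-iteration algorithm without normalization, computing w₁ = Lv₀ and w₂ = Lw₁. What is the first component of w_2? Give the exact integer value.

w1 = Lv₀ = (45, 41, 31, 33)
w2 = Lw1 = (811, 690, 579, 532)
The requested component of w2 is 811.

811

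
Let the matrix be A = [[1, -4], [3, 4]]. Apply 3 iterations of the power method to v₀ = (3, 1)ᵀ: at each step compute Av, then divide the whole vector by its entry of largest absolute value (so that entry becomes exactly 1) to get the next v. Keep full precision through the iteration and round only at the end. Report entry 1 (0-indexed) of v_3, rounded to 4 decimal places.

Av0 = (-1.00000, 13.00000); divide by 13.00000 → v1 = (-0.07692, 1.00000)
Av1 = (-4.07692, 3.76923); divide by -4.07692 → v2 = (1.00000, -0.92453)
Av2 = (4.69811, -0.69811); divide by 4.69811 → v3 = (1.00000, -0.14859)
Requested entry of v3: 37/-249 = -0.1486

-0.1486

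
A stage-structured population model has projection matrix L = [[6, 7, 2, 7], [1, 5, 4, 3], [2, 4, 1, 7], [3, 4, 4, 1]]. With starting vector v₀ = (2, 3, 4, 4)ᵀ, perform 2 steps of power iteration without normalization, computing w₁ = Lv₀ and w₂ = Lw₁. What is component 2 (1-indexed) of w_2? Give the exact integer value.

w1 = Lv₀ = (69, 45, 48, 38)
w2 = Lw1 = (1091, 600, 632, 617)
The requested component of w2 is 600.

600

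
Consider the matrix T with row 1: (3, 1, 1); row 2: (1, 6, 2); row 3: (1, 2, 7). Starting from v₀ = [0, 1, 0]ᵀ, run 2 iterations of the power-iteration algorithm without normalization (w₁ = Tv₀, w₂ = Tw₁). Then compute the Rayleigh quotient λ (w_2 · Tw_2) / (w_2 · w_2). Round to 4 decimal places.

λ ≈ 8.4852

w1 = Tv₀ = (1, 6, 2)
w2 = Tw1 = (11, 41, 27)
Tw2 = (101, 311, 282)
w2·Tw2 = 11·101 + 41·311 + 27·282 = 21476; w2·w2 = 11·11 + 41·41 + 27·27 = 2531
λ ≈ 21476/2531 = 8.4852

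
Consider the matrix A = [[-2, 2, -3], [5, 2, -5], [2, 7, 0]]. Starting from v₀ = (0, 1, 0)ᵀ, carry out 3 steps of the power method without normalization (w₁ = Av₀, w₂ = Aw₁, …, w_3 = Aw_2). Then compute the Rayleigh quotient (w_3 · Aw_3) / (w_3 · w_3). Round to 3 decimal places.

w1 = Av₀ = ((-2)·0 + 2·1 + (-3)·0; 5·0 + 2·1 + (-5)·0; 2·0 + 7·1 + 0·0) = (2, 2, 7)
w2 = Aw1 = ((-2)·2 + 2·2 + (-3)·7; 5·2 + 2·2 + (-5)·7; 2·2 + 7·2 + 0·7) = (-21, -21, 18)
w3 = Aw2 = (-54, -237, -189)
Aw3 = (201, 201, -1767)
w3·Aw3 = (-54)·201 + (-237)·201 + (-189)·(-1767) = 275472; w3·w3 = (-54)·(-54) + (-237)·(-237) + (-189)·(-189) = 94806
λ ≈ 275472/94806 = 2.906

λ ≈ 2.906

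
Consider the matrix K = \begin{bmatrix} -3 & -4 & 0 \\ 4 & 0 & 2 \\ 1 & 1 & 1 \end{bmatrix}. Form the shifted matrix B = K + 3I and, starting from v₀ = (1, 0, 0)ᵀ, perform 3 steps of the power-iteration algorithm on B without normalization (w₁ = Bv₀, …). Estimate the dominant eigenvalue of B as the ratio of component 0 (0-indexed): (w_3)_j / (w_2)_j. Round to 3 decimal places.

B = K + 3I has rows (0, -4, 0); (4, 3, 2); (1, 1, 4)
w1 = Bv₀ = (0·1 + (-4)·0 + 0·0; 4·1 + 3·0 + 2·0; 1·1 + 1·0 + 4·0) = (0, 4, 1)
w2 = Bw1 = (0·0 + (-4)·4 + 0·1; 4·0 + 3·4 + 2·1; 1·0 + 1·4 + 4·1) = (-16, 14, 8)
w3 = Bw2 = (-56, -6, 30)
Ratio: -56/-16 = 3.500

3.500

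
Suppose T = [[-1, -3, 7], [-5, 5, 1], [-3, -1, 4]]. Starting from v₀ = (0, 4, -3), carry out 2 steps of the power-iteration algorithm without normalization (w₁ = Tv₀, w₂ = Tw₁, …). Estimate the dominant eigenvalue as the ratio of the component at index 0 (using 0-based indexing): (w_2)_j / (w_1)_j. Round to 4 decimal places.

λ ≈ 3.9394

w1 = Tv₀ = (-33, 17, -16)
w2 = Tw1 = (-130, 234, 18)
Ratio at component: -130 / -33 = 3.9394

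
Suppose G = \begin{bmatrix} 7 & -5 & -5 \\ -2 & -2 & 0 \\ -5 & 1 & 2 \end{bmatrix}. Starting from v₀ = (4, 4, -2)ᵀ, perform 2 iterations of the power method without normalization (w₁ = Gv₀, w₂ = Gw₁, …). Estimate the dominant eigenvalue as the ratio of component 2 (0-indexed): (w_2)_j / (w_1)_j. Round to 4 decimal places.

w1 = Gv₀ = (18, -16, -20)
w2 = Gw1 = (306, -4, -146)
Ratio at component: -146 / -20 = 7.3000

7.3000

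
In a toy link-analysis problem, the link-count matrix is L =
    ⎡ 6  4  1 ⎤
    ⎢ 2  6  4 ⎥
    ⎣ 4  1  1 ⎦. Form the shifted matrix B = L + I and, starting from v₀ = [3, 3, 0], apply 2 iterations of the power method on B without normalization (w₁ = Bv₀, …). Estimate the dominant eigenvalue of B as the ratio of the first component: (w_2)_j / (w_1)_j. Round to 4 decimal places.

10.7273

B = L + I has rows (7, 4, 1); (2, 7, 4); (4, 1, 2)
w1 = Bv₀ = (7·3 + 4·3 + 1·0; 2·3 + 7·3 + 4·0; 4·3 + 1·3 + 2·0) = (33, 27, 15)
w2 = Bw1 = (7·33 + 4·27 + 1·15; 2·33 + 7·27 + 4·15; 4·33 + 1·27 + 2·15) = (354, 315, 189)
Ratio: 354/33 = 10.7273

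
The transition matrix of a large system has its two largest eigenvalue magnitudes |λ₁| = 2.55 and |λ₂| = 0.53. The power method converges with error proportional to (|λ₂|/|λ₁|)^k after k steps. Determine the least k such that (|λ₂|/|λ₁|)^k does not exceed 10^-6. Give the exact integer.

|λ₂/λ₁| = 0.53/2.55 = 0.20784
Need k ≥ ln(10^-6) / ln(0.20784) = -13.8155 / -1.5710 ≈ 8.794
Smallest integer k satisfying the bound: 9

9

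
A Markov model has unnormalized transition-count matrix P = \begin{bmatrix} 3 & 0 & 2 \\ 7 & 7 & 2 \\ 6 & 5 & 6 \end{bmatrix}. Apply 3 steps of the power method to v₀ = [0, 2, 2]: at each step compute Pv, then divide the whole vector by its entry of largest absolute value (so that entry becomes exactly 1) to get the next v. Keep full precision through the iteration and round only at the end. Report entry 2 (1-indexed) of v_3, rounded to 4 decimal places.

0.8101

Pv0 = (4.00000, 18.00000, 22.00000); divide by 22.00000 → v1 = (0.18182, 0.81818, 1.00000)
Pv1 = (2.54545, 9.00000, 11.18182); divide by 11.18182 → v2 = (0.22764, 0.80488, 1.00000)
Pv2 = (2.68293, 9.22764, 11.39024); divide by 11.39024 → v3 = (0.23555, 0.81014, 1.00000)
Requested entry of v3: 2270/2802 = 0.8101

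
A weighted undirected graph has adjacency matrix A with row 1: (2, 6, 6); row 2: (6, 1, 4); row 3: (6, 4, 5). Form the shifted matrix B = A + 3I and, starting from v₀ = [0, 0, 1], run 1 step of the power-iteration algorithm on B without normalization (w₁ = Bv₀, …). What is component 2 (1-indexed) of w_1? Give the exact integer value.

4

B = A + 3I has rows (5, 6, 6); (6, 4, 4); (6, 4, 8)
w1 = Bv₀ = (5·0 + 6·0 + 6·1; 6·0 + 4·0 + 4·1; 6·0 + 4·0 + 8·1) = (6, 4, 8)
Requested component of w1: 4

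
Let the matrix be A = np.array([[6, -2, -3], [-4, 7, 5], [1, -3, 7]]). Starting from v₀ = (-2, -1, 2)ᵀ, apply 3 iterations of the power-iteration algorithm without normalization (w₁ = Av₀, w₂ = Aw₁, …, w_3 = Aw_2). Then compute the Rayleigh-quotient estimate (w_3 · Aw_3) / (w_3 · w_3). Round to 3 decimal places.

w1 = Av₀ = (6·(-2) + (-2)·(-1) + (-3)·2; (-4)·(-2) + 7·(-1) + 5·2; 1·(-2) + (-3)·(-1) + 7·2) = (-16, 11, 15)
w2 = Aw1 = (6·(-16) + (-2)·11 + (-3)·15; (-4)·(-16) + 7·11 + 5·15; 1·(-16) + (-3)·11 + 7·15) = (-163, 216, 56)
w3 = Aw2 = (-1578, 2444, -419)
Aw3 = (-13099, 21325, -11843)
w3·Aw3 = (-1578)·(-13099) + 2444·21325 + (-419)·(-11843) = 77750739; w3·w3 = (-1578)·(-1578) + 2444·2444 + (-419)·(-419) = 8638781
λ ≈ 77750739/8638781 = 9.000

9.000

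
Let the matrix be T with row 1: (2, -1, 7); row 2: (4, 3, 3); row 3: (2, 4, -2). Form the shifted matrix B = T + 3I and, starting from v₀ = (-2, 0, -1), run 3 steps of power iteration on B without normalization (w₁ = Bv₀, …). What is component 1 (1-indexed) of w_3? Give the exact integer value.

-977

B = T + 3I has rows (5, -1, 7); (4, 6, 3); (2, 4, 1)
w1 = Bv₀ = (5·(-2) + (-1)·0 + 7·(-1); 4·(-2) + 6·0 + 3·(-1); 2·(-2) + 4·0 + 1·(-1)) = (-17, -11, -5)
w2 = Bw1 = (5·(-17) + (-1)·(-11) + 7·(-5); 4·(-17) + 6·(-11) + 3·(-5); 2·(-17) + 4·(-11) + 1·(-5)) = (-109, -149, -83)
w3 = Bw2 = (-977, -1579, -897)
Requested component of w3: -977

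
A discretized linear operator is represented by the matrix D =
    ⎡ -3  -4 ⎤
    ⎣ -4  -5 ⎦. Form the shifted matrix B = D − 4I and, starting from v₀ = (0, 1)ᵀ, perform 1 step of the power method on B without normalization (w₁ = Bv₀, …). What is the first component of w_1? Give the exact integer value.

B = D − 4I has rows (-7, -4); (-4, -9)
w1 = Bv₀ = ((-7)·0 + (-4)·1; (-4)·0 + (-9)·1) = (-4, -9)
Requested component of w1: -4

-4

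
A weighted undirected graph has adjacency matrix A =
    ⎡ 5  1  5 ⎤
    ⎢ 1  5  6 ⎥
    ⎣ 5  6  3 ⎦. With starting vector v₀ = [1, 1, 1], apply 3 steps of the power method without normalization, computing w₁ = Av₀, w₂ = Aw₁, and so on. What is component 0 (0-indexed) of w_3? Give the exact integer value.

1685

w1 = Av₀ = (11, 12, 14)
w2 = Aw1 = (137, 155, 169)
w3 = Aw2 = (1685, 1926, 2122)
The requested component of w3 is 1685.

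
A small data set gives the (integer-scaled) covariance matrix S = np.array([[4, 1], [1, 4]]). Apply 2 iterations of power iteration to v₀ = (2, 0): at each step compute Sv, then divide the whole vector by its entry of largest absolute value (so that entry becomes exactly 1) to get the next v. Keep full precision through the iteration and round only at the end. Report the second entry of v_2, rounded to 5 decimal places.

Sv0 = (8.000000, 2.000000); divide by 8.000000 → v1 = (1.000000, 0.250000)
Sv1 = (4.250000, 2.000000); divide by 4.250000 → v2 = (1.000000, 0.470588)
Requested entry of v2: 16/34 = 0.47059

0.47059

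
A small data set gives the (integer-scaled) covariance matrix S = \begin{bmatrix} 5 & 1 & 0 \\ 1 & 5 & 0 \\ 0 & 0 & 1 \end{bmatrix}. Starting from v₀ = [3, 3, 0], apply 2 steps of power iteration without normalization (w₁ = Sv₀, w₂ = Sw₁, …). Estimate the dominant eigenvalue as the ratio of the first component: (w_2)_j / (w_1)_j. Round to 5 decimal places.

w1 = Sv₀ = (18, 18, 0)
w2 = Sw1 = (108, 108, 0)
Ratio at component: 108 / 18 = 6.00000

λ ≈ 6.00000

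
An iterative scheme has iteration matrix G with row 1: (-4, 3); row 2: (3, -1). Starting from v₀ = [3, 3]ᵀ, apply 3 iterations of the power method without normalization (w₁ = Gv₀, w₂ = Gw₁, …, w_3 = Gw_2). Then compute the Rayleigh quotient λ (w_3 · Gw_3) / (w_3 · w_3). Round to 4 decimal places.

w1 = Gv₀ = (-3, 6)
w2 = Gw1 = (30, -15)
w3 = Gw2 = (-165, 105)
Gw3 = (975, -600)
w3·Gw3 = (-165)·975 + 105·(-600) = -223875; w3·w3 = (-165)·(-165) + 105·105 = 38250
λ ≈ -223875/38250 = -5.8529

-5.8529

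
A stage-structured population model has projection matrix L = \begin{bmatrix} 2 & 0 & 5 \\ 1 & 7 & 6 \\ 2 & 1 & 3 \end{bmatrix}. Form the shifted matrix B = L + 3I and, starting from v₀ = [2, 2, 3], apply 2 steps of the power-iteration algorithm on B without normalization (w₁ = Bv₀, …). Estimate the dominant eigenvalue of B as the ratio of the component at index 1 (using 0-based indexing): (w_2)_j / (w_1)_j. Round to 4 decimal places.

B = L + 3I has rows (5, 0, 5); (1, 10, 6); (2, 1, 6)
w1 = Bv₀ = (5·2 + 0·2 + 5·3; 1·2 + 10·2 + 6·3; 2·2 + 1·2 + 6·3) = (25, 40, 24)
w2 = Bw1 = (5·25 + 0·40 + 5·24; 1·25 + 10·40 + 6·24; 2·25 + 1·40 + 6·24) = (245, 569, 234)
Ratio: 569/40 = 14.2250

14.2250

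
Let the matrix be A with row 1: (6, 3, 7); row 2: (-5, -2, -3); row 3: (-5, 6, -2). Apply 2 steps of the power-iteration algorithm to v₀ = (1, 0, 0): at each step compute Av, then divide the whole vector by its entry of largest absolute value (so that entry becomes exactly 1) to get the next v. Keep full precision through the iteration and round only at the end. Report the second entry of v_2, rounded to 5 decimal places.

0.10000

Av0 = (6.000000, -5.000000, -5.000000); divide by 6.000000 → v1 = (1.000000, -0.833333, -0.833333)
Av1 = (-2.333333, -0.833333, -8.333333); divide by -8.333333 → v2 = (0.280000, 0.100000, 1.000000)
Requested entry of v2: -5/-50 = 0.10000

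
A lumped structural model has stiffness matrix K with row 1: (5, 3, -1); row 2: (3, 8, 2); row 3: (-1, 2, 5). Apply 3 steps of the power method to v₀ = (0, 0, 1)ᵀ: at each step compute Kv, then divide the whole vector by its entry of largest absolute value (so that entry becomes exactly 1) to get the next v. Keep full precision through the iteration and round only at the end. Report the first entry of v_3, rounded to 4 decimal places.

Kv0 = (-1.00000, 2.00000, 5.00000); divide by 5.00000 → v1 = (-0.20000, 0.40000, 1.00000)
Kv1 = (-0.80000, 4.60000, 6.00000); divide by 6.00000 → v2 = (-0.13333, 0.76667, 1.00000)
Kv2 = (0.63333, 7.73333, 6.66667); divide by 7.73333 → v3 = (0.08190, 1.00000, 0.86207)
Requested entry of v3: 19/232 = 0.0819

0.0819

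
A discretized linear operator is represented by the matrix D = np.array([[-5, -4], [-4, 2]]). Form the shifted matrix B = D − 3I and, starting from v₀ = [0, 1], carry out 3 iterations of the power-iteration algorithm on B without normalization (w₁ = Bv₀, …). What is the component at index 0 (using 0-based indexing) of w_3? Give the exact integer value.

B = D − 3I has rows (-8, -4); (-4, -1)
w1 = Bv₀ = (-4, -1)
w2 = Bw1 = (36, 17)
w3 = Bw2 = (-356, -161)
Requested component of w3: -356

-356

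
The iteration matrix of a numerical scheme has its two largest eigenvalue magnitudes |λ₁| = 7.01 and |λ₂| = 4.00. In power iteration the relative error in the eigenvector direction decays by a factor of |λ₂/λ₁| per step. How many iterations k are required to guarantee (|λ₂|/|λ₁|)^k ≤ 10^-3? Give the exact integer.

13

|λ₂/λ₁| = 4.00/7.01 = 0.57061
Need k ≥ ln(10^-3) / ln(0.57061) = -6.9078 / -0.5610 ≈ 12.312
Smallest integer k satisfying the bound: 13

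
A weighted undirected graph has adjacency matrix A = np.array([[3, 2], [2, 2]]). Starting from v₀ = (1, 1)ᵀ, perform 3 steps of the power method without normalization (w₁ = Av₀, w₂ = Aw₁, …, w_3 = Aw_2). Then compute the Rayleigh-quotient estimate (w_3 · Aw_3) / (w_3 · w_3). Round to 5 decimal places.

λ ≈ 4.56155

w1 = Av₀ = (3·1 + 2·1; 2·1 + 2·1) = (5, 4)
w2 = Aw1 = (3·5 + 2·4; 2·5 + 2·4) = (23, 18)
w3 = Aw2 = (105, 82)
Aw3 = (479, 374)
w3·Aw3 = 105·479 + 82·374 = 80963; w3·w3 = 105·105 + 82·82 = 17749
λ ≈ 80963/17749 = 4.56155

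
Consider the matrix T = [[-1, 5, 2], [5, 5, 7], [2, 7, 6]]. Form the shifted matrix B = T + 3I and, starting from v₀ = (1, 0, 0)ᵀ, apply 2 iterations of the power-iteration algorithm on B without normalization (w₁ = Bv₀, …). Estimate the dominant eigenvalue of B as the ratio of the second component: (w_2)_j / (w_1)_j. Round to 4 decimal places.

B = T + 3I has rows (2, 5, 2); (5, 8, 7); (2, 7, 9)
w1 = Bv₀ = (2, 5, 2)
w2 = Bw1 = (33, 64, 57)
Ratio: 64/5 = 12.8000

12.8000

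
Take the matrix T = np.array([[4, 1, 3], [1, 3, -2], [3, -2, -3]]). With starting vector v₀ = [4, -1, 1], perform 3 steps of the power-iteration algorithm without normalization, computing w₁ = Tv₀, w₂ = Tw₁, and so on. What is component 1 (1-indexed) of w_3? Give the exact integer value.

478

w1 = Tv₀ = (4·4 + 1·(-1) + 3·1; 1·4 + 3·(-1) + (-2)·1; 3·4 + (-2)·(-1) + (-3)·1) = (18, -1, 11)
w2 = Tw1 = (4·18 + 1·(-1) + 3·11; 1·18 + 3·(-1) + (-2)·11; 3·18 + (-2)·(-1) + (-3)·11) = (104, -7, 23)
w3 = Tw2 = (478, 37, 257)
The requested component of w3 is 478.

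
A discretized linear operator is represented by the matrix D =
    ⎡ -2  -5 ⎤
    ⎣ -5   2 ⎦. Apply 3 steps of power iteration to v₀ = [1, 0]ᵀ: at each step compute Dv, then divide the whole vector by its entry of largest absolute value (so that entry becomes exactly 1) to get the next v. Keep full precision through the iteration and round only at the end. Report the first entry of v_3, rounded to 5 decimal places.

Dv0 = (-2.000000, -5.000000); divide by -5.000000 → v1 = (0.400000, 1.000000)
Dv1 = (-5.800000, 0.000000); divide by -5.800000 → v2 = (1.000000, 0.000000)
Dv2 = (-2.000000, -5.000000); divide by -5.000000 → v3 = (0.400000, 1.000000)
Requested entry of v3: -58/-145 = 0.40000

0.40000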